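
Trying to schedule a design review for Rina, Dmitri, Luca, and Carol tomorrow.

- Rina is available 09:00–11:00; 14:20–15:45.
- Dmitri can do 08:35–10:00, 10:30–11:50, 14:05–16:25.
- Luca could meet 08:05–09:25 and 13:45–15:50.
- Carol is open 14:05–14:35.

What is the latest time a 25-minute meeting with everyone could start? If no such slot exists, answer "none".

Rina ∩ Dmitri: 09:00-10:00, 10:30-11:00, 14:20-15:45.
Rina ∩ Dmitri ∩ Luca: 09:00-09:25, 14:20-15:45.
Rina ∩ Dmitri ∩ Luca ∩ Carol: 14:20-14:35.
No common window is at least 25 minutes long.

none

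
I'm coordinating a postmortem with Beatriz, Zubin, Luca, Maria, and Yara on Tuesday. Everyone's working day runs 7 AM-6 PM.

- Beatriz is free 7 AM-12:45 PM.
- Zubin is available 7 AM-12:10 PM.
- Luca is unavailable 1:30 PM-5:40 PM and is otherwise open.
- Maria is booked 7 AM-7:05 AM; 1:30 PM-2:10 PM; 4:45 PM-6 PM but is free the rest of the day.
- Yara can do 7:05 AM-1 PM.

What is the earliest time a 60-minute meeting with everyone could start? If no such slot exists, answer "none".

Beatriz free: 07:00-12:45.
Zubin free: 07:00-12:10.
Luca free: 07:00-13:30, 17:40-18:00 (invert busy blocks within the working day).
Maria free: 07:05-13:30, 14:10-16:45 (invert busy blocks within the working day).
Yara free: 07:05-13:00.
Beatriz ∩ Zubin: 07:00-12:10.
Beatriz ∩ Zubin ∩ Luca: 07:00-12:10.
Beatriz ∩ Zubin ∩ Luca ∩ Maria: 07:05-12:10.
Beatriz ∩ Zubin ∩ Luca ∩ Maria ∩ Yara: 07:05-12:10.
The first common window of at least 60 minutes is 07:05-12:10, so the earliest start is 07:05.

07:05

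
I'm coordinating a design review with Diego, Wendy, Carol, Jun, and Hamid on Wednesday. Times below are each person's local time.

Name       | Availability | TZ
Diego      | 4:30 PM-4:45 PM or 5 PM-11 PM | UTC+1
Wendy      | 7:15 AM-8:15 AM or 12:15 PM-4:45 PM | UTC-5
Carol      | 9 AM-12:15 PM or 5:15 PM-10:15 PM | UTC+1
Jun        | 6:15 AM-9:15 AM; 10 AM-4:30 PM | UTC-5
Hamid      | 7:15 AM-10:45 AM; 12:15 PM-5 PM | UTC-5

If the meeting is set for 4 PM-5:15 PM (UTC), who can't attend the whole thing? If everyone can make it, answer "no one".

Diego in UTC: 15:30-15:45, 16:00-22:00 (subtract 1h to convert from UTC+1).
Wendy in UTC: 12:15-13:15, 17:15-21:45 (add 5h to convert from UTC-5).
Carol in UTC: 08:00-11:15, 16:15-21:15 (subtract 1h to convert from UTC+1).
Jun in UTC: 11:15-14:15, 15:00-21:30 (add 5h to convert from UTC-5).
Hamid in UTC: 12:15-15:45, 17:15-22:00 (add 5h to convert from UTC-5).
Diego: free for 16:00-17:15. Wendy: not fully free for 16:00-17:15. Carol: not fully free for 16:00-17:15. Jun: free for 16:00-17:15. Hamid: not fully free for 16:00-17:15.

Carol, Hamid, Wendy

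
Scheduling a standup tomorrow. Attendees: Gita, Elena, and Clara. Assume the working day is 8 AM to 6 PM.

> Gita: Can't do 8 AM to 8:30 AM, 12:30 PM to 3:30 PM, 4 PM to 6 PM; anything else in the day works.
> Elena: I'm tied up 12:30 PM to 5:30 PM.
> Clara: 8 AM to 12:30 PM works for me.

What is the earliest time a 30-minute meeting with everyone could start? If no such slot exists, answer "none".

08:30

Gita free: 08:30-12:30, 15:30-16:00 (invert busy blocks within the working day).
Elena free: 08:00-12:30, 17:30-18:00 (invert busy blocks within the working day).
Clara free: 08:00-12:30.
Gita ∩ Elena: 08:30-12:30.
Gita ∩ Elena ∩ Clara: 08:30-12:30.
So the common availability across everyone is 08:30-12:30.
The first common window of at least 30 minutes is 08:30-12:30, so the earliest start is 08:30.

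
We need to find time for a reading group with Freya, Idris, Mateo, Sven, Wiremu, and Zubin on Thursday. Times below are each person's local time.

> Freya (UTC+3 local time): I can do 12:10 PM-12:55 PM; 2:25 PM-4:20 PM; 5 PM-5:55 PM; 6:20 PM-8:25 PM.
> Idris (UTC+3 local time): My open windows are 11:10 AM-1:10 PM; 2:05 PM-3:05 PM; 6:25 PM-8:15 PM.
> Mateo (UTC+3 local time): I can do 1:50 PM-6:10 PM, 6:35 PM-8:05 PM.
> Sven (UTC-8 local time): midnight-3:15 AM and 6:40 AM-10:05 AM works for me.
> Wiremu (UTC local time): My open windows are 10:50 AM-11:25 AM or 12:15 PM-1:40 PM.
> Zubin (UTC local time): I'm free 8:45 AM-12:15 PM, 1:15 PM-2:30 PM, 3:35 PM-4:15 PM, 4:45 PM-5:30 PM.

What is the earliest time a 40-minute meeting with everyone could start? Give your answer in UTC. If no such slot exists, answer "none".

none

Freya in UTC: 09:10-09:55, 11:25-13:20, 14:00-14:55, 15:20-17:25 (subtract 3h to convert from UTC+3).
Idris in UTC: 08:10-10:10, 11:05-12:05, 15:25-17:15 (subtract 3h to convert from UTC+3).
Mateo in UTC: 10:50-15:10, 15:35-17:05 (subtract 3h to convert from UTC+3).
Sven in UTC: 08:00-11:15, 14:40-18:05 (add 8h to convert from UTC-8).
Wiremu in UTC: 10:50-11:25, 12:15-13:40.
Zubin in UTC: 08:45-12:15, 13:15-14:30, 15:35-16:15, 16:45-17:30.
Freya ∩ Idris: 09:10-09:55, 11:25-12:05, 15:25-17:15.
Freya ∩ Idris ∩ Mateo: 11:25-12:05, 15:35-17:05.
Freya ∩ Idris ∩ Mateo ∩ Sven: 15:35-17:05.
Freya ∩ Idris ∩ Mateo ∩ Sven ∩ Wiremu: ∅.
Freya ∩ Idris ∩ Mateo ∩ Sven ∩ Wiremu ∩ Zubin: ∅.
There is no time when everyone is free.
No common window is at least 40 minutes long.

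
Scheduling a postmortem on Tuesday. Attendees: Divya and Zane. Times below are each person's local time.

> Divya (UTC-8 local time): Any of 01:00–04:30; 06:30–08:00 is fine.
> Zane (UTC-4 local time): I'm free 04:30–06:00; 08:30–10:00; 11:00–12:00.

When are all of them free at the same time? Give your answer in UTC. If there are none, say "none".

Divya in UTC: 09:00-12:30, 14:30-16:00 (add 8h to convert from UTC-8).
Zane in UTC: 08:30-10:00, 12:30-14:00, 15:00-16:00 (add 4h to convert from UTC-4).
Divya ∩ Zane: 09:00-10:00, 15:00-16:00.
So the common availability across everyone is 09:00-10:00, 15:00-16:00.

09:00-10:00, 15:00-16:00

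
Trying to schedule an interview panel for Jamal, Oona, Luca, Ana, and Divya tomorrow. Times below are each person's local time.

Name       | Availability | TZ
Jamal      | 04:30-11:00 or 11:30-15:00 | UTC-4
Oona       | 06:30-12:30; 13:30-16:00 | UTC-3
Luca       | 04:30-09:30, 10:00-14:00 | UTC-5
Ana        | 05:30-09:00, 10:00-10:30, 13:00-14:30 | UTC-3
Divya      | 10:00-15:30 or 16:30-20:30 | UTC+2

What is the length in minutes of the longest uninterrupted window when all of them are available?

150

Jamal in UTC: 08:30-15:00, 15:30-19:00 (add 4h to convert from UTC-4).
Oona in UTC: 09:30-15:30, 16:30-19:00 (add 3h to convert from UTC-3).
Luca in UTC: 09:30-14:30, 15:00-19:00 (add 5h to convert from UTC-5).
Ana in UTC: 08:30-12:00, 13:00-13:30, 16:00-17:30 (add 3h to convert from UTC-3).
Divya in UTC: 08:00-13:30, 14:30-18:30 (subtract 2h to convert from UTC+2).
Jamal ∩ Oona: 09:30-15:00, 16:30-19:00.
Jamal ∩ Oona ∩ Luca: 09:30-14:30, 16:30-19:00.
Jamal ∩ Oona ∩ Luca ∩ Ana: 09:30-12:00, 13:00-13:30, 16:30-17:30.
Jamal ∩ Oona ∩ Luca ∩ Ana ∩ Divya: 09:30-12:00, 13:00-13:30, 16:30-17:30.
Those are the intersection windows.
The longest is 09:30-12:00 at 150 minutes.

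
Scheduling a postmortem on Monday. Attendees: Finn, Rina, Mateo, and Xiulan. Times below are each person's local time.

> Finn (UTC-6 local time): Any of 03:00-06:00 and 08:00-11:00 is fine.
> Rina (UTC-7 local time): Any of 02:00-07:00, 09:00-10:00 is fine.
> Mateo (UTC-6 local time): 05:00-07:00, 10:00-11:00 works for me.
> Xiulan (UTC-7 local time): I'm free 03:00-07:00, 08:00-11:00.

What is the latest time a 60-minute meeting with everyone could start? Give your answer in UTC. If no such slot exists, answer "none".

Finn in UTC: 09:00-12:00, 14:00-17:00 (add 6h to convert from UTC-6).
Rina in UTC: 09:00-14:00, 16:00-17:00 (add 7h to convert from UTC-7).
Mateo in UTC: 11:00-13:00, 16:00-17:00 (add 6h to convert from UTC-6).
Xiulan in UTC: 10:00-14:00, 15:00-18:00 (add 7h to convert from UTC-7).
Finn ∩ Rina: 09:00-12:00, 16:00-17:00.
Finn ∩ Rina ∩ Mateo: 11:00-12:00, 16:00-17:00.
Finn ∩ Rina ∩ Mateo ∩ Xiulan: 11:00-12:00, 16:00-17:00.
The last common window of at least 60 minutes is 16:00-17:00; a 60-minute meeting can start as late as 16:00 and still end by 17:00.

16:00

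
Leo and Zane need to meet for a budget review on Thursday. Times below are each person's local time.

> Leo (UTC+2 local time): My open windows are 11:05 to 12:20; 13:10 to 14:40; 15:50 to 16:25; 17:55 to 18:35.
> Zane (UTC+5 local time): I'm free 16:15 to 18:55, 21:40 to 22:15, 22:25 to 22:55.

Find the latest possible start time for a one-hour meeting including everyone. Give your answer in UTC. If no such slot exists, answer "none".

11:40

Leo in UTC: 09:05-10:20, 11:10-12:40, 13:50-14:25, 15:55-16:35 (subtract 2h to convert from UTC+2).
Zane in UTC: 11:15-13:55, 16:40-17:15, 17:25-17:55 (subtract 5h to convert from UTC+5).
Leo ∩ Zane: 11:15-12:40, 13:50-13:55.
The last common window of at least 60 minutes is 11:15-12:40; a 60-minute meeting can start as late as 11:40 and still end by 12:40.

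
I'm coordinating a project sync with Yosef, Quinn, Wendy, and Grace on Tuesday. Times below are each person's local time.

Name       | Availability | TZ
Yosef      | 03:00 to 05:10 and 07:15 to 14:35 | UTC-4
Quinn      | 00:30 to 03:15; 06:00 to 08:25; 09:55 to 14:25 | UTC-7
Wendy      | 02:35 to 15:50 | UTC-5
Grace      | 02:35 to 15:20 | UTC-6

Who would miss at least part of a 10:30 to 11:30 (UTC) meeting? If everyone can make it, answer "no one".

Quinn, Yosef

Yosef in UTC: 07:00-09:10, 11:15-18:35 (add 4h to convert from UTC-4).
Quinn in UTC: 07:30-10:15, 13:00-15:25, 16:55-21:25 (add 7h to convert from UTC-7).
Wendy in UTC: 07:35-20:50 (add 5h to convert from UTC-5).
Grace in UTC: 08:35-21:20 (add 6h to convert from UTC-6).
Yosef: not fully free for 10:30-11:30. Quinn: not fully free for 10:30-11:30. Wendy: free for 10:30-11:30. Grace: free for 10:30-11:30.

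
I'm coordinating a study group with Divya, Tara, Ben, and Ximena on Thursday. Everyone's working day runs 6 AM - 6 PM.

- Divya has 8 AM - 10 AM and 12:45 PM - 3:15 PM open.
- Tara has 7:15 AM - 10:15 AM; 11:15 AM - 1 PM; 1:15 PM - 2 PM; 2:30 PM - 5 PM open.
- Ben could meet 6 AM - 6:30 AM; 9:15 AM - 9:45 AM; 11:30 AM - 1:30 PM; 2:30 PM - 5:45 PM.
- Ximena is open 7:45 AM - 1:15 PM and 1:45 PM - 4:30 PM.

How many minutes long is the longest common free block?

Divya ∩ Tara: 08:00-10:00, 12:45-13:00, 13:15-14:00, 14:30-15:15.
Divya ∩ Tara ∩ Ben: 09:15-09:45, 12:45-13:00, 13:15-13:30, 14:30-15:15.
Divya ∩ Tara ∩ Ben ∩ Ximena: 09:15-09:45, 12:45-13:00, 14:30-15:15.
The longest is 14:30-15:15 at 45 minutes.

45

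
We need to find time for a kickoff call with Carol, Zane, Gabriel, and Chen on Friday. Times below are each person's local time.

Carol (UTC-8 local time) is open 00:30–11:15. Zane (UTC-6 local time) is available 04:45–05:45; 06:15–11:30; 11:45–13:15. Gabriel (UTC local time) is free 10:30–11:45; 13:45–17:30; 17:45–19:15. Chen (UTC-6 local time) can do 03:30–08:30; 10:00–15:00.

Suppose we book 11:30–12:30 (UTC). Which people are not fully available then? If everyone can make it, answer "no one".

Carol in UTC: 08:30-19:15 (add 8h to convert from UTC-8).
Zane in UTC: 10:45-11:45, 12:15-17:30, 17:45-19:15 (add 6h to convert from UTC-6).
Gabriel in UTC: 10:30-11:45, 13:45-17:30, 17:45-19:15.
Chen in UTC: 09:30-14:30, 16:00-21:00 (add 6h to convert from UTC-6).
Carol: free for 11:30-12:30. Zane: not fully free for 11:30-12:30. Gabriel: not fully free for 11:30-12:30. Chen: free for 11:30-12:30.

Gabriel, Zane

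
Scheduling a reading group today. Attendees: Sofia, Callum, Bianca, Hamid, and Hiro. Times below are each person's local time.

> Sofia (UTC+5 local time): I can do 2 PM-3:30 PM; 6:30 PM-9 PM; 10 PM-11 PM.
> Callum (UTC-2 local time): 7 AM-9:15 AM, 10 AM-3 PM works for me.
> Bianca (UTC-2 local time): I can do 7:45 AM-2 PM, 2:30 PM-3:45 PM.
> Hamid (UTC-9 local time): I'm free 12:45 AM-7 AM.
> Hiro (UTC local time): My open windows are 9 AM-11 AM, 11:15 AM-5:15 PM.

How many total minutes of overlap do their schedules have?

Sofia in UTC: 09:00-10:30, 13:30-16:00, 17:00-18:00 (subtract 5h to convert from UTC+5).
Callum in UTC: 09:00-11:15, 12:00-17:00 (add 2h to convert from UTC-2).
Bianca in UTC: 09:45-16:00, 16:30-17:45 (add 2h to convert from UTC-2).
Hamid in UTC: 09:45-16:00 (add 9h to convert from UTC-9).
Hiro in UTC: 09:00-11:00, 11:15-17:15.
Sofia ∩ Callum: 09:00-10:30, 13:30-16:00.
Sofia ∩ Callum ∩ Bianca: 09:45-10:30, 13:30-16:00.
Sofia ∩ Callum ∩ Bianca ∩ Hamid: 09:45-10:30, 13:30-16:00.
Sofia ∩ Callum ∩ Bianca ∩ Hamid ∩ Hiro: 09:45-10:30, 13:30-16:00.
Summing the common windows: 45 + 150 = 195 minutes.

195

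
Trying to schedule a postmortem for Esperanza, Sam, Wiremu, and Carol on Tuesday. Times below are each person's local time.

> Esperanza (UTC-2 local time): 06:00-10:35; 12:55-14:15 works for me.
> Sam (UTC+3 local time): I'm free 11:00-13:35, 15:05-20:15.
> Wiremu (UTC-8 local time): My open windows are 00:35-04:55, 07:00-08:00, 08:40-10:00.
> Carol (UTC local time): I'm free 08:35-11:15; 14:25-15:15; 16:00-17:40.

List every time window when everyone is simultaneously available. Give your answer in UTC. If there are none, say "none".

08:35-10:35, 15:00-15:15

Esperanza in UTC: 08:00-12:35, 14:55-16:15 (add 2h to convert from UTC-2).
Sam in UTC: 08:00-10:35, 12:05-17:15 (subtract 3h to convert from UTC+3).
Wiremu in UTC: 08:35-12:55, 15:00-16:00, 16:40-18:00 (add 8h to convert from UTC-8).
Carol in UTC: 08:35-11:15, 14:25-15:15, 16:00-17:40.
Esperanza ∩ Sam: 08:00-10:35, 12:05-12:35, 14:55-16:15.
Esperanza ∩ Sam ∩ Wiremu: 08:35-10:35, 12:05-12:35, 15:00-16:00.
Esperanza ∩ Sam ∩ Wiremu ∩ Carol: 08:35-10:35, 15:00-15:15.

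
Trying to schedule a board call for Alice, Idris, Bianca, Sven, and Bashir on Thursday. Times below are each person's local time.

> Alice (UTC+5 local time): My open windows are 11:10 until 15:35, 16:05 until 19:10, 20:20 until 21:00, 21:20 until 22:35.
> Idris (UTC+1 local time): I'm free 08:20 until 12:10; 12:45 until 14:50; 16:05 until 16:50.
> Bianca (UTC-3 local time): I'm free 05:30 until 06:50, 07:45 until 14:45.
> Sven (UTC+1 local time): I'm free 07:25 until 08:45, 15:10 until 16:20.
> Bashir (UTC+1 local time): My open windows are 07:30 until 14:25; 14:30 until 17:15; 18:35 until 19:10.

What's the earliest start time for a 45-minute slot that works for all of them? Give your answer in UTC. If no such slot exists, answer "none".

none

Alice in UTC: 06:10-10:35, 11:05-14:10, 15:20-16:00, 16:20-17:35 (subtract 5h to convert from UTC+5).
Idris in UTC: 07:20-11:10, 11:45-13:50, 15:05-15:50 (subtract 1h to convert from UTC+1).
Bianca in UTC: 08:30-09:50, 10:45-17:45 (add 3h to convert from UTC-3).
Sven in UTC: 06:25-07:45, 14:10-15:20 (subtract 1h to convert from UTC+1).
Bashir in UTC: 06:30-13:25, 13:30-16:15, 17:35-18:10 (subtract 1h to convert from UTC+1).
Alice ∩ Idris: 07:20-10:35, 11:05-11:10, 11:45-13:50, 15:20-15:50.
Alice ∩ Idris ∩ Bianca: 08:30-09:50, 11:05-11:10, 11:45-13:50, 15:20-15:50.
Alice ∩ Idris ∩ Bianca ∩ Sven: ∅.
Alice ∩ Idris ∩ Bianca ∩ Sven ∩ Bashir: ∅.
There is no time when everyone is free.
No common window is at least 45 minutes long.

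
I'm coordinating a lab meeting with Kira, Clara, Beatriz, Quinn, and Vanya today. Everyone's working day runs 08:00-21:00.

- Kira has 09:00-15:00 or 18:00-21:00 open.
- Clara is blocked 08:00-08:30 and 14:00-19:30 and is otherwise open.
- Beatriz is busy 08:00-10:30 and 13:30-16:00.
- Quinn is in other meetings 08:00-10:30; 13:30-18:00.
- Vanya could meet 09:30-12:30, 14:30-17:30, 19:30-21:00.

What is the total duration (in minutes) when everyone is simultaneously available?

Kira free: 09:00-15:00, 18:00-21:00.
Clara free: 08:30-14:00, 19:30-21:00 (invert busy blocks within the working day).
Beatriz free: 10:30-13:30, 16:00-21:00 (invert busy blocks within the working day).
Quinn free: 10:30-13:30, 18:00-21:00 (invert busy blocks within the working day).
Vanya free: 09:30-12:30, 14:30-17:30, 19:30-21:00.
Kira ∩ Clara: 09:00-14:00, 19:30-21:00.
Kira ∩ Clara ∩ Beatriz: 10:30-13:30, 19:30-21:00.
Kira ∩ Clara ∩ Beatriz ∩ Quinn: 10:30-13:30, 19:30-21:00.
Kira ∩ Clara ∩ Beatriz ∩ Quinn ∩ Vanya: 10:30-12:30, 19:30-21:00.
Those are the intersection windows.
Summing the common windows: 120 + 90 = 210 minutes.

210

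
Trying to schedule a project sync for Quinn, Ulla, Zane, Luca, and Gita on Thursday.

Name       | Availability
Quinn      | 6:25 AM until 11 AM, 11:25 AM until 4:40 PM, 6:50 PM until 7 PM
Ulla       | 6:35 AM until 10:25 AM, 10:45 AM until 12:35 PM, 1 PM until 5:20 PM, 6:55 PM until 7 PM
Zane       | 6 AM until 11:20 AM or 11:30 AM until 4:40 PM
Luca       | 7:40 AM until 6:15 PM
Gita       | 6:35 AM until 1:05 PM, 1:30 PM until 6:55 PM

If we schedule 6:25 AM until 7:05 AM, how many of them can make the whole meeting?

Quinn and Zane can make the full 06:25-07:05 slot — that's 2.

2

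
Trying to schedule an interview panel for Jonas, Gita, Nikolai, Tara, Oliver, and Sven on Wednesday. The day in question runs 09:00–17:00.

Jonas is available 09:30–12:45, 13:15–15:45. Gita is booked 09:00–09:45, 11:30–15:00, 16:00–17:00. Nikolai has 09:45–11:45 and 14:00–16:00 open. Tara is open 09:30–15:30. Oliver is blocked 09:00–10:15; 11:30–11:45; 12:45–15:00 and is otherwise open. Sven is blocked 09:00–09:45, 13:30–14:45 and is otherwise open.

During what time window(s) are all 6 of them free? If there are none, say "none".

Jonas free: 09:30-12:45, 13:15-15:45.
Gita free: 09:45-11:30, 15:00-16:00 (invert busy blocks within the working day).
Nikolai free: 09:45-11:45, 14:00-16:00.
Tara free: 09:30-15:30.
Oliver free: 10:15-11:30, 11:45-12:45, 15:00-17:00 (invert busy blocks within the working day).
Sven free: 09:45-13:30, 14:45-17:00 (invert busy blocks within the working day).
Jonas ∩ Gita: 09:45-11:30, 15:00-15:45.
Jonas ∩ Gita ∩ Nikolai: 09:45-11:30, 15:00-15:45.
Jonas ∩ Gita ∩ Nikolai ∩ Tara: 09:45-11:30, 15:00-15:30.
Jonas ∩ Gita ∩ Nikolai ∩ Tara ∩ Oliver: 10:15-11:30, 15:00-15:30.
Jonas ∩ Gita ∩ Nikolai ∩ Tara ∩ Oliver ∩ Sven: 10:15-11:30, 15:00-15:30.

10:15-11:30, 15:00-15:30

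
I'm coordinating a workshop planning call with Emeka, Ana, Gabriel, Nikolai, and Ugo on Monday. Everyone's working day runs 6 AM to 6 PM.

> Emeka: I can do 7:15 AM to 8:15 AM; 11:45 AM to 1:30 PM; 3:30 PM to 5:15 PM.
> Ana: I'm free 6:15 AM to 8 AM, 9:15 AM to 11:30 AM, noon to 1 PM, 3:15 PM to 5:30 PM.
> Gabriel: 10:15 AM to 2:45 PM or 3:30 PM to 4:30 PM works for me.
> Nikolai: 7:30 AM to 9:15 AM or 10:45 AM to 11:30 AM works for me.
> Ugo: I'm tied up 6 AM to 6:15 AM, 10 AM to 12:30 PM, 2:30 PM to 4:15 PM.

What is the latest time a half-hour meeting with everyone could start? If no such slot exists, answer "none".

none

Emeka free: 07:15-08:15, 11:45-13:30, 15:30-17:15.
Ana free: 06:15-08:00, 09:15-11:30, 12:00-13:00, 15:15-17:30.
Gabriel free: 10:15-14:45, 15:30-16:30.
Nikolai free: 07:30-09:15, 10:45-11:30.
Ugo free: 06:15-10:00, 12:30-14:30, 16:15-18:00 (invert busy blocks within the working day).
Emeka ∩ Ana: 07:15-08:00, 12:00-13:00, 15:30-17:15.
Emeka ∩ Ana ∩ Gabriel: 12:00-13:00, 15:30-16:30.
Emeka ∩ Ana ∩ Gabriel ∩ Nikolai: ∅.
Emeka ∩ Ana ∩ Gabriel ∩ Nikolai ∩ Ugo: ∅.
There is no time when everyone is free.
No common window is at least 30 minutes long.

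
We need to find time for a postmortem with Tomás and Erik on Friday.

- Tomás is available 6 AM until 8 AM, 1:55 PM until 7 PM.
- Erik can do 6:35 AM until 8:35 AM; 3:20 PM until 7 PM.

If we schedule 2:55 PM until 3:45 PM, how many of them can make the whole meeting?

Tomás can make the full 14:55-15:45 slot — that's 1.

1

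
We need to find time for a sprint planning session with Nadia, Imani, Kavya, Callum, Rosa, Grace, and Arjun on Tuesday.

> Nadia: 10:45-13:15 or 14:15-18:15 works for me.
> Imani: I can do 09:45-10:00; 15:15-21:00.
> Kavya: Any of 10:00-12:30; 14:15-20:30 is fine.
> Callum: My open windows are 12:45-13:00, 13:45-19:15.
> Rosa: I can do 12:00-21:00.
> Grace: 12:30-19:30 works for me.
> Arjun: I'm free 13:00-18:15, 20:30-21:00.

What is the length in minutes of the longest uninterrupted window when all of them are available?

Nadia ∩ Imani: 15:15-18:15.
Nadia ∩ Imani ∩ Kavya: 15:15-18:15.
Nadia ∩ Imani ∩ Kavya ∩ Callum: 15:15-18:15.
Nadia ∩ Imani ∩ Kavya ∩ Callum ∩ Rosa: 15:15-18:15.
Nadia ∩ Imani ∩ Kavya ∩ Callum ∩ Rosa ∩ Grace: 15:15-18:15.
Nadia ∩ Imani ∩ Kavya ∩ Callum ∩ Rosa ∩ Grace ∩ Arjun: 15:15-18:15.
The longest is 15:15-18:15 at 180 minutes.

180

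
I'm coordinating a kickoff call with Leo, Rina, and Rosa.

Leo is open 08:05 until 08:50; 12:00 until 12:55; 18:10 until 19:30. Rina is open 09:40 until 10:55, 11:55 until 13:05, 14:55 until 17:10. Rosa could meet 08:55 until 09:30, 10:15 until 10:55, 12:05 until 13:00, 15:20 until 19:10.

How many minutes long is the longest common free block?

50

Leo ∩ Rina: 12:00-12:55.
Leo ∩ Rina ∩ Rosa: 12:05-12:55.
The longest is 12:05-12:55 at 50 minutes.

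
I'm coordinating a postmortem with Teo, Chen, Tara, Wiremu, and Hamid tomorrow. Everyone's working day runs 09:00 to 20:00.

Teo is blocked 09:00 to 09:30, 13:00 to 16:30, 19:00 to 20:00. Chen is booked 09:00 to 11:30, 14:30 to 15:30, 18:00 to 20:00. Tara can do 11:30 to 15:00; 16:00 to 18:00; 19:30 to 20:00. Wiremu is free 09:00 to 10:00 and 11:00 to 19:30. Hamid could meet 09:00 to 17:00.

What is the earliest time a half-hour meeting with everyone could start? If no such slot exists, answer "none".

Teo free: 09:30-13:00, 16:30-19:00 (invert busy blocks within the working day).
Chen free: 11:30-14:30, 15:30-18:00 (invert busy blocks within the working day).
Tara free: 11:30-15:00, 16:00-18:00, 19:30-20:00.
Wiremu free: 09:00-10:00, 11:00-19:30.
Hamid free: 09:00-17:00.
Teo ∩ Chen: 11:30-13:00, 16:30-18:00.
Teo ∩ Chen ∩ Tara: 11:30-13:00, 16:30-18:00.
Teo ∩ Chen ∩ Tara ∩ Wiremu: 11:30-13:00, 16:30-18:00.
Teo ∩ Chen ∩ Tara ∩ Wiremu ∩ Hamid: 11:30-13:00, 16:30-17:00.
The first common window of at least 30 minutes is 11:30-13:00, so the earliest start is 11:30.

11:30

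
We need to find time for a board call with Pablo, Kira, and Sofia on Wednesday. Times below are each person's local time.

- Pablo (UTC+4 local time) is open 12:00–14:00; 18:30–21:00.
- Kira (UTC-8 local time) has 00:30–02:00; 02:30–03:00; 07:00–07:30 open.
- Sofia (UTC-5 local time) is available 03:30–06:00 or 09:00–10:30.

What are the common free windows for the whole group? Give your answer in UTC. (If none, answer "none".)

Pablo in UTC: 08:00-10:00, 14:30-17:00 (subtract 4h to convert from UTC+4).
Kira in UTC: 08:30-10:00, 10:30-11:00, 15:00-15:30 (add 8h to convert from UTC-8).
Sofia in UTC: 08:30-11:00, 14:00-15:30 (add 5h to convert from UTC-5).
Pablo ∩ Kira: 08:30-10:00, 15:00-15:30.
Pablo ∩ Kira ∩ Sofia: 08:30-10:00, 15:00-15:30.

08:30-10:00, 15:00-15:30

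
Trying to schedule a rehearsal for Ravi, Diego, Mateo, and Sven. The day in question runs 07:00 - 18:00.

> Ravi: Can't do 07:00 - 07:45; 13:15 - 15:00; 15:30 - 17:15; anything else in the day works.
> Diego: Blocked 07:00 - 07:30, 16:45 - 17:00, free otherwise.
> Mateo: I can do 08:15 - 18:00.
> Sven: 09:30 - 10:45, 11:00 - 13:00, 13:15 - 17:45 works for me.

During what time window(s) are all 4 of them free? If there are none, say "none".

09:30-10:45, 11:00-13:00, 15:00-15:30, 17:15-17:45

Ravi free: 07:45-13:15, 15:00-15:30, 17:15-18:00 (invert busy blocks within the working day).
Diego free: 07:30-16:45, 17:00-18:00 (invert busy blocks within the working day).
Mateo free: 08:15-18:00.
Sven free: 09:30-10:45, 11:00-13:00, 13:15-17:45.
Ravi ∩ Diego: 07:45-13:15, 15:00-15:30, 17:15-18:00.
Ravi ∩ Diego ∩ Mateo: 08:15-13:15, 15:00-15:30, 17:15-18:00.
Ravi ∩ Diego ∩ Mateo ∩ Sven: 09:30-10:45, 11:00-13:00, 15:00-15:30, 17:15-17:45.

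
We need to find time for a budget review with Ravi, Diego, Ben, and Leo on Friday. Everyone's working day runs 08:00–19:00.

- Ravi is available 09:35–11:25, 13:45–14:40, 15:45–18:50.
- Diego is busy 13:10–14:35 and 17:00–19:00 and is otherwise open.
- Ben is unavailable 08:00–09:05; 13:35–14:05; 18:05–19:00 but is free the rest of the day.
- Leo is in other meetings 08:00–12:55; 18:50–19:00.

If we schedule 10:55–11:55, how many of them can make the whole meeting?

Ravi free: 09:35-11:25, 13:45-14:40, 15:45-18:50.
Diego free: 08:00-13:10, 14:35-17:00 (invert busy blocks within the working day).
Ben free: 09:05-13:35, 14:05-18:05 (invert busy blocks within the working day).
Leo free: 12:55-18:50 (invert busy blocks within the working day).
Diego and Ben can make the full 10:55-11:55 slot — that's 2.

2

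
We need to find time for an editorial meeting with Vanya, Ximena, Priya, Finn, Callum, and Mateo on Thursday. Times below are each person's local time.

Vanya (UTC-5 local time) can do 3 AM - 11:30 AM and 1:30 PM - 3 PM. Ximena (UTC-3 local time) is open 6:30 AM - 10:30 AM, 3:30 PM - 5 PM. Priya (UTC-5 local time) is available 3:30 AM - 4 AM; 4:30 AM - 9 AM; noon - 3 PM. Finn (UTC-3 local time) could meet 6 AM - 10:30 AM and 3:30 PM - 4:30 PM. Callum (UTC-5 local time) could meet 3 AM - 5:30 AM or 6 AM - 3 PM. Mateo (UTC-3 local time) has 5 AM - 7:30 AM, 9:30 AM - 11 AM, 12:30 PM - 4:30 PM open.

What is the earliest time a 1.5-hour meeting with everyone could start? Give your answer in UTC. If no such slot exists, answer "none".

Vanya in UTC: 08:00-16:30, 18:30-20:00 (add 5h to convert from UTC-5).
Ximena in UTC: 09:30-13:30, 18:30-20:00 (add 3h to convert from UTC-3).
Priya in UTC: 08:30-09:00, 09:30-14:00, 17:00-20:00 (add 5h to convert from UTC-5).
Finn in UTC: 09:00-13:30, 18:30-19:30 (add 3h to convert from UTC-3).
Callum in UTC: 08:00-10:30, 11:00-20:00 (add 5h to convert from UTC-5).
Mateo in UTC: 08:00-10:30, 12:30-14:00, 15:30-19:30 (add 3h to convert from UTC-3).
Vanya ∩ Ximena: 09:30-13:30, 18:30-20:00.
Vanya ∩ Ximena ∩ Priya: 09:30-13:30, 18:30-20:00.
Vanya ∩ Ximena ∩ Priya ∩ Finn: 09:30-13:30, 18:30-19:30.
Vanya ∩ Ximena ∩ Priya ∩ Finn ∩ Callum: 09:30-10:30, 11:00-13:30, 18:30-19:30.
Vanya ∩ Ximena ∩ Priya ∩ Finn ∩ Callum ∩ Mateo: 09:30-10:30, 12:30-13:30, 18:30-19:30.
No common window is at least 90 minutes long.

none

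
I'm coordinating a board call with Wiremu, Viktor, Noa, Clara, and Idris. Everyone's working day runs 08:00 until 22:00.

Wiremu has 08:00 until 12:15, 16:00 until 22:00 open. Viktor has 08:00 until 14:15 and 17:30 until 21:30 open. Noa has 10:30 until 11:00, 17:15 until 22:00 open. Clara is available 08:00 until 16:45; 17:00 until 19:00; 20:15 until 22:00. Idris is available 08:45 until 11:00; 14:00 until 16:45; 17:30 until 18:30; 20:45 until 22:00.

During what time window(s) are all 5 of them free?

10:30-11:00, 17:30-18:30, 20:45-21:30

Wiremu ∩ Viktor: 08:00-12:15, 17:30-21:30.
Wiremu ∩ Viktor ∩ Noa: 10:30-11:00, 17:30-21:30.
Wiremu ∩ Viktor ∩ Noa ∩ Clara: 10:30-11:00, 17:30-19:00, 20:15-21:30.
Wiremu ∩ Viktor ∩ Noa ∩ Clara ∩ Idris: 10:30-11:00, 17:30-18:30, 20:45-21:30.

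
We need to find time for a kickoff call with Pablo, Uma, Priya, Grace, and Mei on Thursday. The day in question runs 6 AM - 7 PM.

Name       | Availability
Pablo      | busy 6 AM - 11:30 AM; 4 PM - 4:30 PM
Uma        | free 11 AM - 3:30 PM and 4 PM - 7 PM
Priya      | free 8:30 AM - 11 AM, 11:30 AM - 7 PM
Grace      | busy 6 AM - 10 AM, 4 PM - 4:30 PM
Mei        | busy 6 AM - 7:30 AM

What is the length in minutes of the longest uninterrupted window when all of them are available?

Pablo free: 11:30-16:00, 16:30-19:00 (invert busy blocks within the working day).
Uma free: 11:00-15:30, 16:00-19:00.
Priya free: 08:30-11:00, 11:30-19:00.
Grace free: 10:00-16:00, 16:30-19:00 (invert busy blocks within the working day).
Mei free: 07:30-19:00 (invert busy blocks within the working day).
Pablo ∩ Uma: 11:30-15:30, 16:30-19:00.
Pablo ∩ Uma ∩ Priya: 11:30-15:30, 16:30-19:00.
Pablo ∩ Uma ∩ Priya ∩ Grace: 11:30-15:30, 16:30-19:00.
Pablo ∩ Uma ∩ Priya ∩ Grace ∩ Mei: 11:30-15:30, 16:30-19:00.
The longest is 11:30-15:30 at 240 minutes.

240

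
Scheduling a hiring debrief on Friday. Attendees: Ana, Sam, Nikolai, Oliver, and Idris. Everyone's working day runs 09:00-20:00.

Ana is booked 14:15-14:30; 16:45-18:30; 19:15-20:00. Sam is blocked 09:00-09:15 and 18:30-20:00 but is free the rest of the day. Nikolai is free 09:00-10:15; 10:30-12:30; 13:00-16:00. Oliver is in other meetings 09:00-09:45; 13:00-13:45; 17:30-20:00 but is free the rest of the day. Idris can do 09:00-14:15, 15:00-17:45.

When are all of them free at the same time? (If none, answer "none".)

09:45-10:15, 10:30-12:30, 13:45-14:15, 15:00-16:00

Ana free: 09:00-14:15, 14:30-16:45, 18:30-19:15 (invert busy blocks within the working day).
Sam free: 09:15-18:30 (invert busy blocks within the working day).
Nikolai free: 09:00-10:15, 10:30-12:30, 13:00-16:00.
Oliver free: 09:45-13:00, 13:45-17:30 (invert busy blocks within the working day).
Idris free: 09:00-14:15, 15:00-17:45.
Ana ∩ Sam: 09:15-14:15, 14:30-16:45.
Ana ∩ Sam ∩ Nikolai: 09:15-10:15, 10:30-12:30, 13:00-14:15, 14:30-16:00.
Ana ∩ Sam ∩ Nikolai ∩ Oliver: 09:45-10:15, 10:30-12:30, 13:45-14:15, 14:30-16:00.
Ana ∩ Sam ∩ Nikolai ∩ Oliver ∩ Idris: 09:45-10:15, 10:30-12:30, 13:45-14:15, 15:00-16:00.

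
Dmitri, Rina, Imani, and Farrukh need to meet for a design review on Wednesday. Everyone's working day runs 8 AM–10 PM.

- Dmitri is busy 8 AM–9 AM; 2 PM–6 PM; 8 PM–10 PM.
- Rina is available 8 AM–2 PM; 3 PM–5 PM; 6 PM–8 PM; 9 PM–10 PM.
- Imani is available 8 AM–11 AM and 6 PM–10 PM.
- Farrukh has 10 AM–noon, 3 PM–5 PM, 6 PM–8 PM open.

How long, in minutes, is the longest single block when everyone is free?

Dmitri free: 09:00-14:00, 18:00-20:00 (invert busy blocks within the working day).
Rina free: 08:00-14:00, 15:00-17:00, 18:00-20:00, 21:00-22:00.
Imani free: 08:00-11:00, 18:00-22:00.
Farrukh free: 10:00-12:00, 15:00-17:00, 18:00-20:00.
Dmitri ∩ Rina: 09:00-14:00, 18:00-20:00.
Dmitri ∩ Rina ∩ Imani: 09:00-11:00, 18:00-20:00.
Dmitri ∩ Rina ∩ Imani ∩ Farrukh: 10:00-11:00, 18:00-20:00.
So the common availability across everyone is 10:00-11:00, 18:00-20:00.
The longest is 18:00-20:00 at 120 minutes.

120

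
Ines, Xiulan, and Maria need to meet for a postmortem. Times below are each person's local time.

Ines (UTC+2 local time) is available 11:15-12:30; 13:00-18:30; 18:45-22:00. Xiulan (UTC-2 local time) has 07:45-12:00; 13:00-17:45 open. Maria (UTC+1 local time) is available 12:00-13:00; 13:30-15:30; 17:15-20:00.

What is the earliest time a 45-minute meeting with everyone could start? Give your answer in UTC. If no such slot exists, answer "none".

11:00

Ines in UTC: 09:15-10:30, 11:00-16:30, 16:45-20:00 (subtract 2h to convert from UTC+2).
Xiulan in UTC: 09:45-14:00, 15:00-19:45 (add 2h to convert from UTC-2).
Maria in UTC: 11:00-12:00, 12:30-14:30, 16:15-19:00 (subtract 1h to convert from UTC+1).
Ines ∩ Xiulan: 09:45-10:30, 11:00-14:00, 15:00-16:30, 16:45-19:45.
Ines ∩ Xiulan ∩ Maria: 11:00-12:00, 12:30-14:00, 16:15-16:30, 16:45-19:00.
The first common window of at least 45 minutes is 11:00-12:00, so the earliest start is 11:00.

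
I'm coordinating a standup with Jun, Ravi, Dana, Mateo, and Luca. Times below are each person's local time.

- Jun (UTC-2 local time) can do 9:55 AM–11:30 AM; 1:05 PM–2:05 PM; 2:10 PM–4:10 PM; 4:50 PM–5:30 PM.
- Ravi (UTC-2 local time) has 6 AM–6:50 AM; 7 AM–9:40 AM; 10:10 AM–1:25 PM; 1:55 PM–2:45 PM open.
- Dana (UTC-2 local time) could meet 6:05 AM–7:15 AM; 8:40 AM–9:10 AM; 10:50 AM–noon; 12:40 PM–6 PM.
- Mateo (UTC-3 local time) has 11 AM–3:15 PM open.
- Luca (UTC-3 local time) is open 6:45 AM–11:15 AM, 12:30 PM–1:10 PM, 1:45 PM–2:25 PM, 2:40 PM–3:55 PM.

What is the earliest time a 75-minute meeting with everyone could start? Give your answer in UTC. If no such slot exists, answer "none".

Jun in UTC: 11:55-13:30, 15:05-16:05, 16:10-18:10, 18:50-19:30 (add 2h to convert from UTC-2).
Ravi in UTC: 08:00-08:50, 09:00-11:40, 12:10-15:25, 15:55-16:45 (add 2h to convert from UTC-2).
Dana in UTC: 08:05-09:15, 10:40-11:10, 12:50-14:00, 14:40-20:00 (add 2h to convert from UTC-2).
Mateo in UTC: 14:00-18:15 (add 3h to convert from UTC-3).
Luca in UTC: 09:45-14:15, 15:30-16:10, 16:45-17:25, 17:40-18:55 (add 3h to convert from UTC-3).
Jun ∩ Ravi: 12:10-13:30, 15:05-15:25, 15:55-16:05, 16:10-16:45.
Jun ∩ Ravi ∩ Dana: 12:50-13:30, 15:05-15:25, 15:55-16:05, 16:10-16:45.
Jun ∩ Ravi ∩ Dana ∩ Mateo: 15:05-15:25, 15:55-16:05, 16:10-16:45.
Jun ∩ Ravi ∩ Dana ∩ Mateo ∩ Luca: 15:55-16:05.
So the common availability across everyone is 15:55-16:05.
No common window is at least 75 minutes long.

none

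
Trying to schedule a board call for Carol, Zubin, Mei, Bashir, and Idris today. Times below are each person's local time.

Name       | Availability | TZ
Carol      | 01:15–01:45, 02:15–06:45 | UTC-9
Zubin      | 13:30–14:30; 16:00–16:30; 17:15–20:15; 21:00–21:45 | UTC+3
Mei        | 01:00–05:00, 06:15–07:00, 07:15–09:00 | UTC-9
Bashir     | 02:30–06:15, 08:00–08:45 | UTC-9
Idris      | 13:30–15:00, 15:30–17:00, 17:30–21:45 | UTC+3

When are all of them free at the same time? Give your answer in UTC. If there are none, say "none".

13:00-13:30

Carol in UTC: 10:15-10:45, 11:15-15:45 (add 9h to convert from UTC-9).
Zubin in UTC: 10:30-11:30, 13:00-13:30, 14:15-17:15, 18:00-18:45 (subtract 3h to convert from UTC+3).
Mei in UTC: 10:00-14:00, 15:15-16:00, 16:15-18:00 (add 9h to convert from UTC-9).
Bashir in UTC: 11:30-15:15, 17:00-17:45 (add 9h to convert from UTC-9).
Idris in UTC: 10:30-12:00, 12:30-14:00, 14:30-18:45 (subtract 3h to convert from UTC+3).
Carol ∩ Zubin: 10:30-10:45, 11:15-11:30, 13:00-13:30, 14:15-15:45.
Carol ∩ Zubin ∩ Mei: 10:30-10:45, 11:15-11:30, 13:00-13:30, 15:15-15:45.
Carol ∩ Zubin ∩ Mei ∩ Bashir: 13:00-13:30.
Carol ∩ Zubin ∩ Mei ∩ Bashir ∩ Idris: 13:00-13:30.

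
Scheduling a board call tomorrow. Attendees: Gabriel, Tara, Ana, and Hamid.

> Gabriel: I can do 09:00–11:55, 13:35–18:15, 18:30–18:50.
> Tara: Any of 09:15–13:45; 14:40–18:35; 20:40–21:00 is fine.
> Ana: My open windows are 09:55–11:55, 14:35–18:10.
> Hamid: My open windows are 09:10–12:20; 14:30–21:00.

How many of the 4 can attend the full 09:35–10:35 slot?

3

Gabriel, Tara, and Hamid can make the full 09:35-10:35 slot — that's 3.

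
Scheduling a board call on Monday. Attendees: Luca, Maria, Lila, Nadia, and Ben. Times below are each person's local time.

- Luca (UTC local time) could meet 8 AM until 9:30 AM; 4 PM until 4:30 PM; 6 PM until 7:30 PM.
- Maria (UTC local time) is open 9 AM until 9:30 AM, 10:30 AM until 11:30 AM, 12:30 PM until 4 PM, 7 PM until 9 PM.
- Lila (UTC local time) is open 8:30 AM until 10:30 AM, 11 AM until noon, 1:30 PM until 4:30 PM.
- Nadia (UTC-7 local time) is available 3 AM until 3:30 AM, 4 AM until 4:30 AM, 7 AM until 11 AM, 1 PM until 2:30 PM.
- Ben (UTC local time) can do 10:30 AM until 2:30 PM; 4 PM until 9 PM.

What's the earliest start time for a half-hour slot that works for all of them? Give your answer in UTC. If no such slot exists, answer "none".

Luca in UTC: 08:00-09:30, 16:00-16:30, 18:00-19:30.
Maria in UTC: 09:00-09:30, 10:30-11:30, 12:30-16:00, 19:00-21:00.
Lila in UTC: 08:30-10:30, 11:00-12:00, 13:30-16:30.
Nadia in UTC: 10:00-10:30, 11:00-11:30, 14:00-18:00, 20:00-21:30 (add 7h to convert from UTC-7).
Ben in UTC: 10:30-14:30, 16:00-21:00.
Luca ∩ Maria: 09:00-09:30, 19:00-19:30.
Luca ∩ Maria ∩ Lila: 09:00-09:30.
Luca ∩ Maria ∩ Lila ∩ Nadia: ∅.
Luca ∩ Maria ∩ Lila ∩ Nadia ∩ Ben: ∅.
There is no time when everyone is free.
No common window is at least 30 minutes long.

none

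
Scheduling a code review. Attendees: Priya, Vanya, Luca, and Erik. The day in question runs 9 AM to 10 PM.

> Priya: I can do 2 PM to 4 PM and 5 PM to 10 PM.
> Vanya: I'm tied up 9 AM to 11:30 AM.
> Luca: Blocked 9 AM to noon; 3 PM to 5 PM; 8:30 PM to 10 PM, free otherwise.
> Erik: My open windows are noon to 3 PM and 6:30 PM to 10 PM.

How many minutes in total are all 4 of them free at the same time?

180

Priya free: 14:00-16:00, 17:00-22:00.
Vanya free: 11:30-22:00 (invert busy blocks within the working day).
Luca free: 12:00-15:00, 17:00-20:30 (invert busy blocks within the working day).
Erik free: 12:00-15:00, 18:30-22:00.
Priya ∩ Vanya: 14:00-16:00, 17:00-22:00.
Priya ∩ Vanya ∩ Luca: 14:00-15:00, 17:00-20:30.
Priya ∩ Vanya ∩ Luca ∩ Erik: 14:00-15:00, 18:30-20:30.
Those are the intersection windows.
Summing the common windows: 60 + 120 = 180 minutes.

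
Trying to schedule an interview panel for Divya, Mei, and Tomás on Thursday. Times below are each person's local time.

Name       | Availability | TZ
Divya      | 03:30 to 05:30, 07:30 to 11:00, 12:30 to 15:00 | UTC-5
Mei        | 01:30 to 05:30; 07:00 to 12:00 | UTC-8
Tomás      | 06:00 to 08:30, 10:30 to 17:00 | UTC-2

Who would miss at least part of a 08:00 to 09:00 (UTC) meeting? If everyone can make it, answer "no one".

Divya in UTC: 08:30-10:30, 12:30-16:00, 17:30-20:00 (add 5h to convert from UTC-5).
Mei in UTC: 09:30-13:30, 15:00-20:00 (add 8h to convert from UTC-8).
Tomás in UTC: 08:00-10:30, 12:30-19:00 (add 2h to convert from UTC-2).
Divya: not fully free for 08:00-09:00. Mei: not fully free for 08:00-09:00. Tomás: free for 08:00-09:00.

Divya, Mei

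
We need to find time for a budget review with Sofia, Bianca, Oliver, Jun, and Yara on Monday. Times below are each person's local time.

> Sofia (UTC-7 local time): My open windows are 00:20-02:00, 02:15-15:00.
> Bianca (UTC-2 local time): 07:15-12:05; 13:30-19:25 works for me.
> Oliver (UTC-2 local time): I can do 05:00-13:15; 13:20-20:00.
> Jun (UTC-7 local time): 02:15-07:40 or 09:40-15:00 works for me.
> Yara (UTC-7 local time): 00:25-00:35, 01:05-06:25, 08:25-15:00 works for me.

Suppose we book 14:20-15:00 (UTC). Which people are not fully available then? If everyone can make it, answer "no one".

Sofia in UTC: 07:20-09:00, 09:15-22:00 (add 7h to convert from UTC-7).
Bianca in UTC: 09:15-14:05, 15:30-21:25 (add 2h to convert from UTC-2).
Oliver in UTC: 07:00-15:15, 15:20-22:00 (add 2h to convert from UTC-2).
Jun in UTC: 09:15-14:40, 16:40-22:00 (add 7h to convert from UTC-7).
Yara in UTC: 07:25-07:35, 08:05-13:25, 15:25-22:00 (add 7h to convert from UTC-7).
Sofia: free for 14:20-15:00. Bianca: not fully free for 14:20-15:00. Oliver: free for 14:20-15:00. Jun: not fully free for 14:20-15:00. Yara: not fully free for 14:20-15:00.

Bianca, Jun, Yara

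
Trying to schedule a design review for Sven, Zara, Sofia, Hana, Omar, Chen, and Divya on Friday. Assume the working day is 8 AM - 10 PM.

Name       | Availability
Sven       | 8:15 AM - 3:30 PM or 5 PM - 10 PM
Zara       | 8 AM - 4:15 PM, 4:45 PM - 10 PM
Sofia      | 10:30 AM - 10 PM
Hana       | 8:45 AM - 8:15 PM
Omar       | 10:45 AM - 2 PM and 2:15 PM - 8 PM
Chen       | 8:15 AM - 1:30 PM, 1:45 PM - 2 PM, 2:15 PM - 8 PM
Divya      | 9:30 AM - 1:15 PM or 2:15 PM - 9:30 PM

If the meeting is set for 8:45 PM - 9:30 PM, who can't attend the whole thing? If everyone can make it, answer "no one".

Sven: free for 20:45-21:30. Zara: free for 20:45-21:30. Sofia: free for 20:45-21:30. Hana: not fully free for 20:45-21:30. Omar: not fully free for 20:45-21:30. Chen: not fully free for 20:45-21:30. Divya: free for 20:45-21:30.

Chen, Hana, Omar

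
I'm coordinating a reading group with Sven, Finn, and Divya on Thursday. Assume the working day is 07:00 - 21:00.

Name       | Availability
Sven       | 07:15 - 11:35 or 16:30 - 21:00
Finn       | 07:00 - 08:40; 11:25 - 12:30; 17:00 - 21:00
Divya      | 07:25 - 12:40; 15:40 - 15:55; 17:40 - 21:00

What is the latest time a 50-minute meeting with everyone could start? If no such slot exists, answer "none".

Sven ∩ Finn: 07:15-08:40, 11:25-11:35, 17:00-21:00.
Sven ∩ Finn ∩ Divya: 07:25-08:40, 11:25-11:35, 17:40-21:00.
The last common window of at least 50 minutes is 17:40-21:00; a 50-minute meeting can start as late as 20:10 and still end by 21:00.

20:10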